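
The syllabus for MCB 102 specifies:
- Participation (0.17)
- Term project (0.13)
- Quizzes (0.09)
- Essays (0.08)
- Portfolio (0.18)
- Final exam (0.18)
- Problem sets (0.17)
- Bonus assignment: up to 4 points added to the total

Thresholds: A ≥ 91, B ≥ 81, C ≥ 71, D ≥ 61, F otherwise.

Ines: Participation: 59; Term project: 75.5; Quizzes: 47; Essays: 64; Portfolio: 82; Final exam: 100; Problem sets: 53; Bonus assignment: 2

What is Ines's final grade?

C

Weighted total:
  Participation 59 × 0.17 = 10.03
  Term project 75.5 × 0.13 = 9.815
  Quizzes 47 × 0.09 = 4.23
  Essays 64 × 0.08 = 5.12
  Portfolio 82 × 0.18 = 14.76
  Final exam 100 × 0.18 = 18
  Problem sets 53 × 0.17 = 9.01
Sum = 70.965
Bonus assignment: 70.965 + 2 = 72.965
72.965 is ≥ 71 and < 81 → C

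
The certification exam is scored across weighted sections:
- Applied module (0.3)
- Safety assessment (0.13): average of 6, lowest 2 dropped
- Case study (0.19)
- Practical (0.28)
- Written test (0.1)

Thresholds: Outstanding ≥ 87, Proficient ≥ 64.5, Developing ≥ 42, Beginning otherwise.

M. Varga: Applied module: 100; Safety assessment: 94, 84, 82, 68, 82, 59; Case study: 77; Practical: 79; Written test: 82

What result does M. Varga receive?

Safety assessment: drop 59, 68 → average of remaining 4 = 342/4 = 85.5
Weighted total:
  Applied module 100 × 0.3 = 30
  Safety assessment 85.5 × 0.13 = 11.115
  Case study 77 × 0.19 = 14.63
  Practical 79 × 0.28 = 22.12
  Written test 82 × 0.1 = 8.2
Sum = 86.065
86.065 is ≥ 64.5 and < 87 → Proficient

Proficient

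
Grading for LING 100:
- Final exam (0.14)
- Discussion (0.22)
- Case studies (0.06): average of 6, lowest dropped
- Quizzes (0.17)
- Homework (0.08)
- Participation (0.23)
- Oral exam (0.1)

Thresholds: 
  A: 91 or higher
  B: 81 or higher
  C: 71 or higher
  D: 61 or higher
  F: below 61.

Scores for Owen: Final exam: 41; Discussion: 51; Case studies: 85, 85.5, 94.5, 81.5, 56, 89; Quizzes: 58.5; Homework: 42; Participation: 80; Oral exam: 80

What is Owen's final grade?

Case studies: drop 56 → average of remaining 5 = 435.5/5 = 87.1
Weighted total:
  Final exam 41 × 0.14 = 5.74
  Discussion 51 × 0.22 = 11.22
  Case studies 87.1 × 0.06 = 5.226
  Quizzes 58.5 × 0.17 = 9.945
  Homework 42 × 0.08 = 3.36
  Participation 80 × 0.23 = 18.4
  Oral exam 80 × 0.1 = 8
Sum = 61.891
61.891 is ≥ 61 and < 71 → D

D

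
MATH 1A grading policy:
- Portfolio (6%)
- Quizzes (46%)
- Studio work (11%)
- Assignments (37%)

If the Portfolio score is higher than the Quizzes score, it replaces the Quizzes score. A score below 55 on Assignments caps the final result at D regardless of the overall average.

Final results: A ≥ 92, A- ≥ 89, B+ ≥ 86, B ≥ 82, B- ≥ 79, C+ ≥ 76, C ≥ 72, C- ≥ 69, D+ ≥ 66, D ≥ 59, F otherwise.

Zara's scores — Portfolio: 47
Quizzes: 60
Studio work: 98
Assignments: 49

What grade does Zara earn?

D

Portfolio (47) ≤ Quizzes (60), so Quizzes stays at 60.
Assignments score 49 < 55: minimum not met.
Weighted total:
  Portfolio 47 × 0.06 = 2.82
  Quizzes 60 × 0.46 = 27.6
  Studio work 98 × 0.11 = 10.78
  Assignments 49 × 0.37 = 18.13
Sum = 59.33
59.33 would be D; cap at D applies → D.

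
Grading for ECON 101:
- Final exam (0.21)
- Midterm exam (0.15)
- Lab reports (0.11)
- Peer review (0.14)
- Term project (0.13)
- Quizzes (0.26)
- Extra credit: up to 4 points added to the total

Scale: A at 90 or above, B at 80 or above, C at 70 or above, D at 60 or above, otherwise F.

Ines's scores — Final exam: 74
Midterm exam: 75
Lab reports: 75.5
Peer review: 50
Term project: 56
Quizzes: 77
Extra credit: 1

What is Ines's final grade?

Weighted total:
  Final exam 74 × 0.21 = 15.54
  Midterm exam 75 × 0.15 = 11.25
  Lab reports 75.5 × 0.11 = 8.305
  Peer review 50 × 0.14 = 7
  Term project 56 × 0.13 = 7.28
  Quizzes 77 × 0.26 = 20.02
Sum = 69.395
Extra credit: 69.395 + 1 = 70.395
70.395 is ≥ 70 and < 80 → C

C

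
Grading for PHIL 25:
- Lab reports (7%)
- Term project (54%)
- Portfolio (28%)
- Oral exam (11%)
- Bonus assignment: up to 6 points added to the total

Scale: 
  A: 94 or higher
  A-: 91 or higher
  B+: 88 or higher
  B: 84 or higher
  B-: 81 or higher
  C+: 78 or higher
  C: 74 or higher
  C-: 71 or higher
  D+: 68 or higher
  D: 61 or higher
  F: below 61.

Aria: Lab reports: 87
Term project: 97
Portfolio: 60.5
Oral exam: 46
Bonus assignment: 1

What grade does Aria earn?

B-

Weighted total:
  Lab reports 87 × 0.07 = 6.09
  Term project 97 × 0.54 = 52.38
  Portfolio 60.5 × 0.28 = 16.94
  Oral exam 46 × 0.11 = 5.06
Sum = 80.47
Bonus assignment: 80.47 + 1 = 81.47
81.47 is ≥ 81 and < 84 → B-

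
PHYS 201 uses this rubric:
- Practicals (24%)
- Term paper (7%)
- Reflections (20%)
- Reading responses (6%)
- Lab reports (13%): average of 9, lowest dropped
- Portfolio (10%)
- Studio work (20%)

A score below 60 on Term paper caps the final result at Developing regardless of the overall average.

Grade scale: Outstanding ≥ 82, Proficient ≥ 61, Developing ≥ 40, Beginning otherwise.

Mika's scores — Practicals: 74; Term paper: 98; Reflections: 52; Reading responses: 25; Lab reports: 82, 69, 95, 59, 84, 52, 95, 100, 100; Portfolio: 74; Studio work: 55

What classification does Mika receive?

Proficient

Lab reports: drop 52 → average of remaining 8 = 684/8 = 85.5
Term paper score 98 ≥ 60: minimum met.
Weighted total:
  Practicals 74 × 0.24 = 17.76
  Term paper 98 × 0.07 = 6.86
  Reflections 52 × 0.2 = 10.4
  Reading responses 25 × 0.06 = 1.5
  Lab reports 85.5 × 0.13 = 11.115
  Portfolio 74 × 0.1 = 7.4
  Studio work 55 × 0.2 = 11
Sum = 66.035
66.035 is ≥ 61 and < 82 → Proficient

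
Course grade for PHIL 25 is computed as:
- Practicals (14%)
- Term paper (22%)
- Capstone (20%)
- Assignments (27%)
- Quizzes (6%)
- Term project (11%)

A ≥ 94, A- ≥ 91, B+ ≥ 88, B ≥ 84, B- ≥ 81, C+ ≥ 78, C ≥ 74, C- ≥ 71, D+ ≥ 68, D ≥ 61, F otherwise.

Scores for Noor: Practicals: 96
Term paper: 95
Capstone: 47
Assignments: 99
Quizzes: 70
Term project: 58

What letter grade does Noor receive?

B-

Weighted total:
  Practicals 96 × 0.14 = 13.44
  Term paper 95 × 0.22 = 20.9
  Capstone 47 × 0.2 = 9.4
  Assignments 99 × 0.27 = 26.73
  Quizzes 70 × 0.06 = 4.2
  Term project 58 × 0.11 = 6.38
Sum = 81.05
81.05 is ≥ 81 and < 84 → B-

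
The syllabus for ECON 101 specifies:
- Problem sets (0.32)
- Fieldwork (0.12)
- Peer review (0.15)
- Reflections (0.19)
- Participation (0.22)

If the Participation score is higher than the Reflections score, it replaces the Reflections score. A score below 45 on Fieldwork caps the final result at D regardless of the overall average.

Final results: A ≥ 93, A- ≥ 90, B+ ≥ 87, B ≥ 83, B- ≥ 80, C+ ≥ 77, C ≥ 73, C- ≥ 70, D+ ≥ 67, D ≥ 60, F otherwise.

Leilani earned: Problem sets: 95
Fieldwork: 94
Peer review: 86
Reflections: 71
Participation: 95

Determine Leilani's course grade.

A

Participation (95) > Reflections (71), so Reflections counts as 95.
Fieldwork score 94 ≥ 45: minimum met.
Weighted total:
  Problem sets 95 × 0.32 = 30.4
  Fieldwork 94 × 0.12 = 11.28
  Peer review 86 × 0.15 = 12.9
  Reflections 95 × 0.19 = 18.05
  Participation 95 × 0.22 = 20.9
Sum = 93.53
93.53 ≥ 93 → A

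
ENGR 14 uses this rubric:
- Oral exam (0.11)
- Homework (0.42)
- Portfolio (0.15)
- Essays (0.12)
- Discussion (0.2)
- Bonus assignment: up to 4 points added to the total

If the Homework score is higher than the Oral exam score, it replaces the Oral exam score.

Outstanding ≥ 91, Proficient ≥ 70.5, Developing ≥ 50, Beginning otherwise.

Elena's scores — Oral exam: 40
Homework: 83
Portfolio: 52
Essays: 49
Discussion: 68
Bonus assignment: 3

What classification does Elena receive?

Homework (83) > Oral exam (40), so Oral exam counts as 83.
Weighted total:
  Oral exam 83 × 0.11 = 9.13
  Homework 83 × 0.42 = 34.86
  Portfolio 52 × 0.15 = 7.8
  Essays 49 × 0.12 = 5.88
  Discussion 68 × 0.2 = 13.6
Sum = 71.27
Bonus assignment: 71.27 + 3 = 74.27
74.27 is ≥ 70.5 and < 91 → Proficient

Proficient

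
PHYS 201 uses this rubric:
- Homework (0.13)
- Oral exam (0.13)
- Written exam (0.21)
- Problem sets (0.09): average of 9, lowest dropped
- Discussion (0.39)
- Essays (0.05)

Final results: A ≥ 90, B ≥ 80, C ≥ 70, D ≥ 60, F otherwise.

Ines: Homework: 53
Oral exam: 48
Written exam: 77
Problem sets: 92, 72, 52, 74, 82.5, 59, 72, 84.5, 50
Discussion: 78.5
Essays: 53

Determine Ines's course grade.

Problem sets: drop 50 → average of remaining 8 = 588/8 = 73.5
Weighted total:
  Homework 53 × 0.13 = 6.89
  Oral exam 48 × 0.13 = 6.24
  Written exam 77 × 0.21 = 16.17
  Problem sets 73.5 × 0.09 = 6.615
  Discussion 78.5 × 0.39 = 30.615
  Essays 53 × 0.05 = 2.65
Sum = 69.18
69.18 is ≥ 60 and < 70 → D

D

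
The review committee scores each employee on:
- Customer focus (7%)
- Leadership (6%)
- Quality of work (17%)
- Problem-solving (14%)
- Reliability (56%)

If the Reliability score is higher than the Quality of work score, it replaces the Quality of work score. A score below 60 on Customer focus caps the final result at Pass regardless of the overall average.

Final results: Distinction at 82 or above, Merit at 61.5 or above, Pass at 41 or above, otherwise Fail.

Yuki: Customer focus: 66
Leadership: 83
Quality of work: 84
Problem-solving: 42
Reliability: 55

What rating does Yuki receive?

Pass

Reliability (55) ≤ Quality of work (84), so Quality of work stays at 84.
Customer focus score 66 ≥ 60: minimum met.
Weighted total:
  Customer focus 66 × 0.07 = 4.62
  Leadership 83 × 0.06 = 4.98
  Quality of work 84 × 0.17 = 14.28
  Problem-solving 42 × 0.14 = 5.88
  Reliability 55 × 0.56 = 30.8
Sum = 60.56
60.56 is ≥ 41 and < 61.5 → Pass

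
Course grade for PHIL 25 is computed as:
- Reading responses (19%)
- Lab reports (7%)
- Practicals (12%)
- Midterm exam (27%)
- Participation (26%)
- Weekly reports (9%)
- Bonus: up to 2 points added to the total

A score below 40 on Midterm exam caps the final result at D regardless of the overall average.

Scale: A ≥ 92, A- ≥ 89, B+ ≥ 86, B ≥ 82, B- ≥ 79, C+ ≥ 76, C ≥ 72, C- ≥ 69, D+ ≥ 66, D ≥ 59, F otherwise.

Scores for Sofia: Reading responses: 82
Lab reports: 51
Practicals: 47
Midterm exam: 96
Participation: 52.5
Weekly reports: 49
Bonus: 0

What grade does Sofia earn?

Midterm exam score 96 ≥ 40: minimum met.
Weighted total:
  Reading responses 82 × 0.19 = 15.58
  Lab reports 51 × 0.07 = 3.57
  Practicals 47 × 0.12 = 5.64
  Midterm exam 96 × 0.27 = 25.92
  Participation 52.5 × 0.26 = 13.65
  Weekly reports 49 × 0.09 = 4.41
Sum = 68.77
Bonus: 68.77 + 0 = 68.77
68.77 is ≥ 66 and < 69 → D+

D+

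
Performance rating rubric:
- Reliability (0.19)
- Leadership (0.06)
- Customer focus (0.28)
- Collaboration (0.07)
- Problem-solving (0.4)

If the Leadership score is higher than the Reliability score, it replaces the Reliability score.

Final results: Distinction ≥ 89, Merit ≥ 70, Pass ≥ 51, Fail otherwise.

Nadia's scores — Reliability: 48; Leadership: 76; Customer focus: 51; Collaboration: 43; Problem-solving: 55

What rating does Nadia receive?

Leadership (76) > Reliability (48), so Reliability counts as 76.
Weighted total:
  Reliability 76 × 0.19 = 14.44
  Leadership 76 × 0.06 = 4.56
  Customer focus 51 × 0.28 = 14.28
  Collaboration 43 × 0.07 = 3.01
  Problem-solving 55 × 0.4 = 22
Sum = 58.29
58.29 is ≥ 51 and < 70 → Pass

Pass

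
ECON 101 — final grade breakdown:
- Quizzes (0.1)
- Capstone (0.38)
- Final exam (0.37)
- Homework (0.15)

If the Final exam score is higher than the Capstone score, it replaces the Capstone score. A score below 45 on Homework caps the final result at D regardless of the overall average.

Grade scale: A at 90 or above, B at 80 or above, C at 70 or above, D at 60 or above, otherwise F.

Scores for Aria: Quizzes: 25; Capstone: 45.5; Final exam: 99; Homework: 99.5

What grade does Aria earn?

A

Final exam (99) > Capstone (45.5), so Capstone counts as 99.
Homework score 99.5 ≥ 45: minimum met.
Weighted total:
  Quizzes 25 × 0.1 = 2.5
  Capstone 99 × 0.38 = 37.62
  Final exam 99 × 0.37 = 36.63
  Homework 99.5 × 0.15 = 14.925
Sum = 91.675
91.675 ≥ 90 → A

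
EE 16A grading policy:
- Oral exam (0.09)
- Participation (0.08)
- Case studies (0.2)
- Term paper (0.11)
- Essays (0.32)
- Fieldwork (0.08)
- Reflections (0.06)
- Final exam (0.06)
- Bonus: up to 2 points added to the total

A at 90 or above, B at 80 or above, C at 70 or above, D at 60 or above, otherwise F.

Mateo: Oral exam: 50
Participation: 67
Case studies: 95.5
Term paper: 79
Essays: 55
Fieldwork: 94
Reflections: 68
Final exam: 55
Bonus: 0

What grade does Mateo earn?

C

Weighted total:
  Oral exam 50 × 0.09 = 4.5
  Participation 67 × 0.08 = 5.36
  Case studies 95.5 × 0.2 = 19.1
  Term paper 79 × 0.11 = 8.69
  Essays 55 × 0.32 = 17.6
  Fieldwork 94 × 0.08 = 7.52
  Reflections 68 × 0.06 = 4.08
  Final exam 55 × 0.06 = 3.3
Sum = 70.15
Bonus: 70.15 + 0 = 70.15
70.15 is ≥ 70 and < 80 → C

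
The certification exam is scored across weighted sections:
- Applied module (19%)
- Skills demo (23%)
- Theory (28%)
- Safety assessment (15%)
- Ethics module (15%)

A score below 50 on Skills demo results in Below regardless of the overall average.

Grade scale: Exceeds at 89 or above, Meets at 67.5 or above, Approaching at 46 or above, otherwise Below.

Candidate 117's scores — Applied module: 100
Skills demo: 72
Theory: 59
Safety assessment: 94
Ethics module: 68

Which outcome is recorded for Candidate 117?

Meets

Skills demo score 72 ≥ 50: minimum met.
Weighted total:
  Applied module 100 × 0.19 = 19
  Skills demo 72 × 0.23 = 16.56
  Theory 59 × 0.28 = 16.52
  Safety assessment 94 × 0.15 = 14.1
  Ethics module 68 × 0.15 = 10.2
Sum = 76.38
76.38 is ≥ 67.5 and < 89 → Meets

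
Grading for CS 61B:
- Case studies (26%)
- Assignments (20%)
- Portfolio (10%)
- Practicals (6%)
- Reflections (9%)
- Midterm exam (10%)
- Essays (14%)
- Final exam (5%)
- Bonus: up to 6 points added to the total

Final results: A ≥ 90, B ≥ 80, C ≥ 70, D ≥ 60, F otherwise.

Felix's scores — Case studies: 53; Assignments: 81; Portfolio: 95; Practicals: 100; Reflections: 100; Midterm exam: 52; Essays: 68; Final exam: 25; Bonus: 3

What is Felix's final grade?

Weighted total:
  Case studies 53 × 0.26 = 13.78
  Assignments 81 × 0.2 = 16.2
  Portfolio 95 × 0.1 = 9.5
  Practicals 100 × 0.06 = 6
  Reflections 100 × 0.09 = 9
  Midterm exam 52 × 0.1 = 5.2
  Essays 68 × 0.14 = 9.52
  Final exam 25 × 0.05 = 1.25
Sum = 70.45
Bonus: 70.45 + 3 = 73.45
73.45 is ≥ 70 and < 80 → C

C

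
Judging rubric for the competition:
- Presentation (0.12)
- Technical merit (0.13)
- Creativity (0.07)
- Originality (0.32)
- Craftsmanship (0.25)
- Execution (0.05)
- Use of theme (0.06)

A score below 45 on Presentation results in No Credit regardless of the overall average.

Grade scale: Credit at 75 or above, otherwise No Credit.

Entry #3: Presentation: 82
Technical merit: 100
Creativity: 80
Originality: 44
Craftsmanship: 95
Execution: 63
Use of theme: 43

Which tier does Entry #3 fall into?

No Credit

Presentation score 82 ≥ 45: minimum met.
Weighted total:
  Presentation 82 × 0.12 = 9.84
  Technical merit 100 × 0.13 = 13
  Creativity 80 × 0.07 = 5.6
  Originality 44 × 0.32 = 14.08
  Craftsmanship 95 × 0.25 = 23.75
  Execution 63 × 0.05 = 3.15
  Use of theme 43 × 0.06 = 2.58
Sum = 72
72 < 75 → No Credit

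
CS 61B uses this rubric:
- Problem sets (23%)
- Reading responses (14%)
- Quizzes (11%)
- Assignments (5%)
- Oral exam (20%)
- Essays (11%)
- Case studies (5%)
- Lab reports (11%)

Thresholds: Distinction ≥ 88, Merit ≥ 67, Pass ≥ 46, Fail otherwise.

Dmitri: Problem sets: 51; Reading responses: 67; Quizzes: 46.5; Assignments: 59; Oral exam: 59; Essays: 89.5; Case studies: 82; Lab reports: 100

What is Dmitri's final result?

Weighted total:
  Problem sets 51 × 0.23 = 11.73
  Reading responses 67 × 0.14 = 9.38
  Quizzes 46.5 × 0.11 = 5.115
  Assignments 59 × 0.05 = 2.95
  Oral exam 59 × 0.2 = 11.8
  Essays 89.5 × 0.11 = 9.845
  Case studies 82 × 0.05 = 4.1
  Lab reports 100 × 0.11 = 11
Sum = 65.92
65.92 is ≥ 46 and < 67 → Pass

Pass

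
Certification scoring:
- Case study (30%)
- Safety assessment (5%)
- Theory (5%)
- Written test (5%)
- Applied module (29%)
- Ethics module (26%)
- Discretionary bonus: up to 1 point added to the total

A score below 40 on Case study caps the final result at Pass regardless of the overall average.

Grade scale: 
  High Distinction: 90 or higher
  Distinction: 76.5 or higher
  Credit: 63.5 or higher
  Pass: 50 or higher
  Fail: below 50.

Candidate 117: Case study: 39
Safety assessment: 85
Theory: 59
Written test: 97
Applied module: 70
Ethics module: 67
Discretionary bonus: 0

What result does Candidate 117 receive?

Case study score 39 < 40: minimum not met.
Weighted total:
  Case study 39 × 0.3 = 11.7
  Safety assessment 85 × 0.05 = 4.25
  Theory 59 × 0.05 = 2.95
  Written test 97 × 0.05 = 4.85
  Applied module 70 × 0.29 = 20.3
  Ethics module 67 × 0.26 = 17.42
Sum = 61.47
Discretionary bonus: 61.47 + 0 = 61.47
61.47 would be Pass; cap at Pass applies → Pass.

Pass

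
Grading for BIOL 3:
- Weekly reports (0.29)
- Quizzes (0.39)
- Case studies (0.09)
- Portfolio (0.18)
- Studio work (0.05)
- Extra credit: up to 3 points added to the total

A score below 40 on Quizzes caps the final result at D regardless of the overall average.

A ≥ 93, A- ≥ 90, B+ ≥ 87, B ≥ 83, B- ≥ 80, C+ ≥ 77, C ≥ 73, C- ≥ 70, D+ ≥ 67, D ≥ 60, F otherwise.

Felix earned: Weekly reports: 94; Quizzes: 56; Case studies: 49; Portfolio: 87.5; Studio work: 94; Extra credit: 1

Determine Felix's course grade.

Quizzes score 56 ≥ 40: minimum met.
Weighted total:
  Weekly reports 94 × 0.29 = 27.26
  Quizzes 56 × 0.39 = 21.84
  Case studies 49 × 0.09 = 4.41
  Portfolio 87.5 × 0.18 = 15.75
  Studio work 94 × 0.05 = 4.7
Sum = 73.96
Extra credit: 73.96 + 1 = 74.96
74.96 is ≥ 73 and < 77 → C

C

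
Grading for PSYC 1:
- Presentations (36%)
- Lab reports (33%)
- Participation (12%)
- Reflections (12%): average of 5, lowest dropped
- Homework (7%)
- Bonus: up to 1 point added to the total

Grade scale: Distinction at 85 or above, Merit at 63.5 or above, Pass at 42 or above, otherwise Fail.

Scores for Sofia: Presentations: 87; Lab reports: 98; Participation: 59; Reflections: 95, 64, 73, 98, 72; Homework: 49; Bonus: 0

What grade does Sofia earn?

Reflections: drop 64 → average of remaining 4 = 338/4 = 84.5
Weighted total:
  Presentations 87 × 0.36 = 31.32
  Lab reports 98 × 0.33 = 32.34
  Participation 59 × 0.12 = 7.08
  Reflections 84.5 × 0.12 = 10.14
  Homework 49 × 0.07 = 3.43
Sum = 84.31
Bonus: 84.31 + 0 = 84.31
84.31 is ≥ 63.5 and < 85 → Merit

Merit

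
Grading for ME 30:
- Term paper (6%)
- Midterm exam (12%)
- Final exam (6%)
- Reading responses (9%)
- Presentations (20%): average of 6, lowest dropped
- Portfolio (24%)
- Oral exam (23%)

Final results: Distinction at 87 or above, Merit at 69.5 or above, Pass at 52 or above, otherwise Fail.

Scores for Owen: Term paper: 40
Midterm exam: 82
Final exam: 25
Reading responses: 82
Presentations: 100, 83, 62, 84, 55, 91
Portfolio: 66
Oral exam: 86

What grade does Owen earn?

Merit

Presentations: drop 55 → average of remaining 5 = 420/5 = 84
Weighted total:
  Term paper 40 × 0.06 = 2.4
  Midterm exam 82 × 0.12 = 9.84
  Final exam 25 × 0.06 = 1.5
  Reading responses 82 × 0.09 = 7.38
  Presentations 84 × 0.2 = 16.8
  Portfolio 66 × 0.24 = 15.84
  Oral exam 86 × 0.23 = 19.78
Sum = 73.54
73.54 is ≥ 69.5 and < 87 → Merit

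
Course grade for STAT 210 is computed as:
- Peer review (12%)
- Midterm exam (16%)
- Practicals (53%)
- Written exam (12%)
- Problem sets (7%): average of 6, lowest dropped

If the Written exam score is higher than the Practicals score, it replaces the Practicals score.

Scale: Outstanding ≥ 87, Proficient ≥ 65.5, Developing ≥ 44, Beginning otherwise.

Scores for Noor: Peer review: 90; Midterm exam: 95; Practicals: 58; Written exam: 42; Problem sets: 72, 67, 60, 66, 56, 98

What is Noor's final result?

Proficient

Problem sets: drop 56 → average of remaining 5 = 363/5 = 72.6
Written exam (42) ≤ Practicals (58), so Practicals stays at 58.
Weighted total:
  Peer review 90 × 0.12 = 10.8
  Midterm exam 95 × 0.16 = 15.2
  Practicals 58 × 0.53 = 30.74
  Written exam 42 × 0.12 = 5.04
  Problem sets 72.6 × 0.07 = 5.082
Sum = 66.862
66.862 is ≥ 65.5 and < 87 → Proficient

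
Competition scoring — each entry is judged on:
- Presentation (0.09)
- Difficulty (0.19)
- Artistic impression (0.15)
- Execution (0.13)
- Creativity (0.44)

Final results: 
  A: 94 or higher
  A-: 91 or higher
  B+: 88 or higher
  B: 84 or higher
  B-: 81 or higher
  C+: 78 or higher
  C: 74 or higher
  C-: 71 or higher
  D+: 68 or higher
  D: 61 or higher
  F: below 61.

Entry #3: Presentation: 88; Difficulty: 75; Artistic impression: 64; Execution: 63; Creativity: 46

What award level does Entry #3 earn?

Weighted total:
  Presentation 88 × 0.09 = 7.92
  Difficulty 75 × 0.19 = 14.25
  Artistic impression 64 × 0.15 = 9.6
  Execution 63 × 0.13 = 8.19
  Creativity 46 × 0.44 = 20.24
Sum = 60.2
60.2 < 61 → F

F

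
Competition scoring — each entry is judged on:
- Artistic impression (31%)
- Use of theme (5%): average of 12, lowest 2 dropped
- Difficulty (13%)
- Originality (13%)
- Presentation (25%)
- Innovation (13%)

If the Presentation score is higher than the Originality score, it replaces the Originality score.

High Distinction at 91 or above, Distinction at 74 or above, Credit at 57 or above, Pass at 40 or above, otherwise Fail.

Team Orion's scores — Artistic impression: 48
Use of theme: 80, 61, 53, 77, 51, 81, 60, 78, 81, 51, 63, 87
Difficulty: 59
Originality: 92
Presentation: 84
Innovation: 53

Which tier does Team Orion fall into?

Use of theme: drop 51, 51 → average of remaining 10 = 721/10 = 72.1
Presentation (84) ≤ Originality (92), so Originality stays at 92.
Weighted total:
  Artistic impression 48 × 0.31 = 14.88
  Use of theme 72.1 × 0.05 = 3.605
  Difficulty 59 × 0.13 = 7.67
  Originality 92 × 0.13 = 11.96
  Presentation 84 × 0.25 = 21
  Innovation 53 × 0.13 = 6.89
Sum = 66.005
66.005 is ≥ 57 and < 74 → Credit

Credit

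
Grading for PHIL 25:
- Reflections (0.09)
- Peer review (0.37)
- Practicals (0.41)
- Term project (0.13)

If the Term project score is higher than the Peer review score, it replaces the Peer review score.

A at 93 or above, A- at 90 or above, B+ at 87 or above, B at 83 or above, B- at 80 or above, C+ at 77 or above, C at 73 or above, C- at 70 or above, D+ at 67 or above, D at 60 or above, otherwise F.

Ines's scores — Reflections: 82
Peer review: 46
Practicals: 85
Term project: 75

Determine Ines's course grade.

C+

Term project (75) > Peer review (46), so Peer review counts as 75.
Weighted total:
  Reflections 82 × 0.09 = 7.38
  Peer review 75 × 0.37 = 27.75
  Practicals 85 × 0.41 = 34.85
  Term project 75 × 0.13 = 9.75
Sum = 79.73
79.73 is ≥ 77 and < 80 → C+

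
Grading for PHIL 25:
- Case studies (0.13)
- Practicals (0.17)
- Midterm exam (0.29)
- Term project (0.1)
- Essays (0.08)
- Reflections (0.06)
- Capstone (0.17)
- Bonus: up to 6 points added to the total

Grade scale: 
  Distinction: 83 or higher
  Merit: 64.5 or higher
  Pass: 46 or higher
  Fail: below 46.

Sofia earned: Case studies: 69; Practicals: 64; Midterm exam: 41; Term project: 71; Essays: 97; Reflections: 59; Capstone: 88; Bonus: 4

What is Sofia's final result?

Weighted total:
  Case studies 69 × 0.13 = 8.97
  Practicals 64 × 0.17 = 10.88
  Midterm exam 41 × 0.29 = 11.89
  Term project 71 × 0.1 = 7.1
  Essays 97 × 0.08 = 7.76
  Reflections 59 × 0.06 = 3.54
  Capstone 88 × 0.17 = 14.96
Sum = 65.1
Bonus: 65.1 + 4 = 69.1
69.1 is ≥ 64.5 and < 83 → Merit

Merit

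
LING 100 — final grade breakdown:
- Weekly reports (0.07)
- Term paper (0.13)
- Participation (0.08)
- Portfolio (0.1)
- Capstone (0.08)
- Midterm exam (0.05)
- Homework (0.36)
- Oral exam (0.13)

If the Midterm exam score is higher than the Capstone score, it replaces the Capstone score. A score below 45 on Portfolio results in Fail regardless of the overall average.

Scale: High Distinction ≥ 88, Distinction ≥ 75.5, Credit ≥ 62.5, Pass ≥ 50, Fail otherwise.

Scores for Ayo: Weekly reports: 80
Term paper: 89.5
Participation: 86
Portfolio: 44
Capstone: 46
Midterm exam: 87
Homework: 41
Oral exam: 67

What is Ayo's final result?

Midterm exam (87) > Capstone (46), so Capstone counts as 87.
Portfolio score 44 < 45: minimum not met.
Weighted total:
  Weekly reports 80 × 0.07 = 5.6
  Term paper 89.5 × 0.13 = 11.635
  Participation 86 × 0.08 = 6.88
  Portfolio 44 × 0.1 = 4.4
  Capstone 87 × 0.08 = 6.96
  Midterm exam 87 × 0.05 = 4.35
  Homework 41 × 0.36 = 14.76
  Oral exam 67 × 0.13 = 8.71
Sum = 63.295
Because the Portfolio minimum was not met, the result is Fail.

Fail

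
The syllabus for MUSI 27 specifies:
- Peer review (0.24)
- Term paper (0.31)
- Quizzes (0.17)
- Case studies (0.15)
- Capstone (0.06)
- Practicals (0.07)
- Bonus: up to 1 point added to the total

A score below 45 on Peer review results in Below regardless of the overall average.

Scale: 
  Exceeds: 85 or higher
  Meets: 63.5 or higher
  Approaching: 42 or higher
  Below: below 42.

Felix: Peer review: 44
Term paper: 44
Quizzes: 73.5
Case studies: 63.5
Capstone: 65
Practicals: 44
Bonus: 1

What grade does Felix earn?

Below

Peer review score 44 < 45: minimum not met.
Weighted total:
  Peer review 44 × 0.24 = 10.56
  Term paper 44 × 0.31 = 13.64
  Quizzes 73.5 × 0.17 = 12.495
  Case studies 63.5 × 0.15 = 9.525
  Capstone 65 × 0.06 = 3.9
  Practicals 44 × 0.07 = 3.08
Sum = 53.2
Bonus: 53.2 + 1 = 54.2
Because the Peer review minimum was not met, the result is Below.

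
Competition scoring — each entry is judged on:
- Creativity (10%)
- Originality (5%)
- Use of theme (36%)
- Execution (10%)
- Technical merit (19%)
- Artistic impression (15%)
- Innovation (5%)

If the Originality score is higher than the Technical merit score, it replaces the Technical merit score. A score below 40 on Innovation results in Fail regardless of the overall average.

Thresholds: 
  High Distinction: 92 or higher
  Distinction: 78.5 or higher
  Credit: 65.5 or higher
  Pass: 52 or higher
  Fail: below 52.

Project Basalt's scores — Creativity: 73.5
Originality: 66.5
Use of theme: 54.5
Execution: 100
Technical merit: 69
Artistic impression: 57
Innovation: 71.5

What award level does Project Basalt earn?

Credit

Originality (66.5) ≤ Technical merit (69), so Technical merit stays at 69.
Innovation score 71.5 ≥ 40: minimum met.
Weighted total:
  Creativity 73.5 × 0.1 = 7.35
  Originality 66.5 × 0.05 = 3.325
  Use of theme 54.5 × 0.36 = 19.62
  Execution 100 × 0.1 = 10
  Technical merit 69 × 0.19 = 13.11
  Artistic impression 57 × 0.15 = 8.55
  Innovation 71.5 × 0.05 = 3.575
Sum = 65.53
65.53 is ≥ 65.5 and < 78.5 → Credit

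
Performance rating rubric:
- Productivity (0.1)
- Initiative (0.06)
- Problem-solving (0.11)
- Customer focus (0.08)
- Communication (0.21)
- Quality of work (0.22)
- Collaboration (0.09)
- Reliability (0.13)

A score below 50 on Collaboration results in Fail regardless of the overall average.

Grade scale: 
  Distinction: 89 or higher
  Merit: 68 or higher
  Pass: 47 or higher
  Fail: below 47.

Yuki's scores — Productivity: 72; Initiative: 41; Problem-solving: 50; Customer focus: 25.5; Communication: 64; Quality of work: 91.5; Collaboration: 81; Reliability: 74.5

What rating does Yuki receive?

Collaboration score 81 ≥ 50: minimum met.
Weighted total:
  Productivity 72 × 0.1 = 7.2
  Initiative 41 × 0.06 = 2.46
  Problem-solving 50 × 0.11 = 5.5
  Customer focus 25.5 × 0.08 = 2.04
  Communication 64 × 0.21 = 13.44
  Quality of work 91.5 × 0.22 = 20.13
  Collaboration 81 × 0.09 = 7.29
  Reliability 74.5 × 0.13 = 9.685
Sum = 67.745
67.745 is ≥ 47 and < 68 → Pass

Pass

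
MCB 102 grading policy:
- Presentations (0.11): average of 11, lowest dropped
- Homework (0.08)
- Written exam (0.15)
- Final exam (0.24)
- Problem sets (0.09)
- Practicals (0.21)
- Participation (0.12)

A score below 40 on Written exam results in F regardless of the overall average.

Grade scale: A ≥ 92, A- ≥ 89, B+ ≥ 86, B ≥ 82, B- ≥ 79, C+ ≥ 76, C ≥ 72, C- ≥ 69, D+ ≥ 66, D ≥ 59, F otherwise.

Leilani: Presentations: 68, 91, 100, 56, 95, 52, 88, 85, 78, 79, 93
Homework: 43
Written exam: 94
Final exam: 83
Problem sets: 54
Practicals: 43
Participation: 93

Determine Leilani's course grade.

Presentations: drop 52 → average of remaining 10 = 833/10 = 83.3
Written exam score 94 ≥ 40: minimum met.
Weighted total:
  Presentations 83.3 × 0.11 = 9.163
  Homework 43 × 0.08 = 3.44
  Written exam 94 × 0.15 = 14.1
  Final exam 83 × 0.24 = 19.92
  Problem sets 54 × 0.09 = 4.86
  Practicals 43 × 0.21 = 9.03
  Participation 93 × 0.12 = 11.16
Sum = 71.673
71.673 is ≥ 69 and < 72 → C-

C-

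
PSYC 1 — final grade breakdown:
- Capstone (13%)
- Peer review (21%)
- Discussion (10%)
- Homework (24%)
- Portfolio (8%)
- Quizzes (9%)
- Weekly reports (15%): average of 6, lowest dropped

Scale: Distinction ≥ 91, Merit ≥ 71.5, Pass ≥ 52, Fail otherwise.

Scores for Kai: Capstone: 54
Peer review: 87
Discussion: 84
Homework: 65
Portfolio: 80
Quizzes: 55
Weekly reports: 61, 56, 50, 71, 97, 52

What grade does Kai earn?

Weekly reports: drop 50 → average of remaining 5 = 337/5 = 67.4
Weighted total:
  Capstone 54 × 0.13 = 7.02
  Peer review 87 × 0.21 = 18.27
  Discussion 84 × 0.1 = 8.4
  Homework 65 × 0.24 = 15.6
  Portfolio 80 × 0.08 = 6.4
  Quizzes 55 × 0.09 = 4.95
  Weekly reports 67.4 × 0.15 = 10.11
Sum = 70.75
70.75 is ≥ 52 and < 71.5 → Pass

Pass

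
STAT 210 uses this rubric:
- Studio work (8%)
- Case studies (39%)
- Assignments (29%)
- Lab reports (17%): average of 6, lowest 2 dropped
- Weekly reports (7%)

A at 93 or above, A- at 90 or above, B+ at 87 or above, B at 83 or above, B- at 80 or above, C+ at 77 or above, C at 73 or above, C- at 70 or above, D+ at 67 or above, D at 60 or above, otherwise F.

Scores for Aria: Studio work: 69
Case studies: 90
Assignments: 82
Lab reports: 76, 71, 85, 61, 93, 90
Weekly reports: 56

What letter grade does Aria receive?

Lab reports: drop 61, 71 → average of remaining 4 = 344/4 = 86
Weighted total:
  Studio work 69 × 0.08 = 5.52
  Case studies 90 × 0.39 = 35.1
  Assignments 82 × 0.29 = 23.78
  Lab reports 86 × 0.17 = 14.62
  Weekly reports 56 × 0.07 = 3.92
Sum = 82.94
82.94 is ≥ 80 and < 83 → B-

B-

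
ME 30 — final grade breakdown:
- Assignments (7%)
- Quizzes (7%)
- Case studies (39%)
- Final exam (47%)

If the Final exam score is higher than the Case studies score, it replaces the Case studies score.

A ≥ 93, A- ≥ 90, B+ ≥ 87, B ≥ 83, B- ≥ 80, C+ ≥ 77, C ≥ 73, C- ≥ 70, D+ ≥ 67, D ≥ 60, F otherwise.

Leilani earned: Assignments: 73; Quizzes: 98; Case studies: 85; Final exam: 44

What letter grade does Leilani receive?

D

Final exam (44) ≤ Case studies (85), so Case studies stays at 85.
Weighted total:
  Assignments 73 × 0.07 = 5.11
  Quizzes 98 × 0.07 = 6.86
  Case studies 85 × 0.39 = 33.15
  Final exam 44 × 0.47 = 20.68
Sum = 65.8
65.8 is ≥ 60 and < 67 → D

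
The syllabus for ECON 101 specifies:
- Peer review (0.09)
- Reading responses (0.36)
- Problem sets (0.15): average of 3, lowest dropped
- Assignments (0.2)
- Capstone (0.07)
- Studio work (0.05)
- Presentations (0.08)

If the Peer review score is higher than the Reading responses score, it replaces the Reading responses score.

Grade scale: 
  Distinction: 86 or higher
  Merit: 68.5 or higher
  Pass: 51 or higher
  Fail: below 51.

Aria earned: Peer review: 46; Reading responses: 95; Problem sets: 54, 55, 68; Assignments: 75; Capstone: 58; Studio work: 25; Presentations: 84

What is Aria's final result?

Problem sets: drop 54 → average of remaining 2 = 123/2 = 61.5
Peer review (46) ≤ Reading responses (95), so Reading responses stays at 95.
Weighted total:
  Peer review 46 × 0.09 = 4.14
  Reading responses 95 × 0.36 = 34.2
  Problem sets 61.5 × 0.15 = 9.225
  Assignments 75 × 0.2 = 15
  Capstone 58 × 0.07 = 4.06
  Studio work 25 × 0.05 = 1.25
  Presentations 84 × 0.08 = 6.72
Sum = 74.595
74.595 is ≥ 68.5 and < 86 → Merit

Merit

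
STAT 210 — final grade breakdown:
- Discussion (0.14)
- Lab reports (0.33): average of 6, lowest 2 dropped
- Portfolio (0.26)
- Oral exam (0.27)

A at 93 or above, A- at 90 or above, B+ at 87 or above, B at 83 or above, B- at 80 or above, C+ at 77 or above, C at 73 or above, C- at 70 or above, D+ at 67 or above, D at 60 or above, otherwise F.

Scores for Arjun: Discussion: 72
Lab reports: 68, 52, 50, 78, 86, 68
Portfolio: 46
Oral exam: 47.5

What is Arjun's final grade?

Lab reports: drop 50, 52 → average of remaining 4 = 300/4 = 75
Weighted total:
  Discussion 72 × 0.14 = 10.08
  Lab reports 75 × 0.33 = 24.75
  Portfolio 46 × 0.26 = 11.96
  Oral exam 47.5 × 0.27 = 12.825
Sum = 59.615
59.615 < 60 → F

F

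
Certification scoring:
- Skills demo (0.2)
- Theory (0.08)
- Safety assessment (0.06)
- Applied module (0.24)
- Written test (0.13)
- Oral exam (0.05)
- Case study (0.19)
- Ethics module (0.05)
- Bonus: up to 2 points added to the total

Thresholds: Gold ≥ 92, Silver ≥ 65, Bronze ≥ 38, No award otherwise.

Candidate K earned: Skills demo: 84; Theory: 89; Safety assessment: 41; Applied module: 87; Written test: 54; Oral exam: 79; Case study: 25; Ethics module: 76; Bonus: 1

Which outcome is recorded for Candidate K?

Weighted total:
  Skills demo 84 × 0.2 = 16.8
  Theory 89 × 0.08 = 7.12
  Safety assessment 41 × 0.06 = 2.46
  Applied module 87 × 0.24 = 20.88
  Written test 54 × 0.13 = 7.02
  Oral exam 79 × 0.05 = 3.95
  Case study 25 × 0.19 = 4.75
  Ethics module 76 × 0.05 = 3.8
Sum = 66.78
Bonus: 66.78 + 1 = 67.78
67.78 is ≥ 65 and < 92 → Silver

Silver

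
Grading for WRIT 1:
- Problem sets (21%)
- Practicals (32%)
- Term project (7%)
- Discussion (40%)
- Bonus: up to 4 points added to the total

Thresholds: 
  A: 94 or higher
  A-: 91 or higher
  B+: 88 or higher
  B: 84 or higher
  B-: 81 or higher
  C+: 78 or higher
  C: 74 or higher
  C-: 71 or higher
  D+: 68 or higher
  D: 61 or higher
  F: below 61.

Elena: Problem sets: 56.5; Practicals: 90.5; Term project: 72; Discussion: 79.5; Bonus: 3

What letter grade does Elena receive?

Weighted total:
  Problem sets 56.5 × 0.21 = 11.865
  Practicals 90.5 × 0.32 = 28.96
  Term project 72 × 0.07 = 5.04
  Discussion 79.5 × 0.4 = 31.8
Sum = 77.665
Bonus: 77.665 + 3 = 80.665
80.665 is ≥ 78 and < 81 → C+

C+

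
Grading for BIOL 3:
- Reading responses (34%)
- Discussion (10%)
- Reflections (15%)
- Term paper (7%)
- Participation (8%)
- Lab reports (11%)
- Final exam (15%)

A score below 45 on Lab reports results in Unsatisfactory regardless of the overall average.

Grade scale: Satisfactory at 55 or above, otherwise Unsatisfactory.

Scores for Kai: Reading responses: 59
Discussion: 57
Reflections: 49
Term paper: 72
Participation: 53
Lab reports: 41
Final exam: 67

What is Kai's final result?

Unsatisfactory

Lab reports score 41 < 45: minimum not met.
Weighted total:
  Reading responses 59 × 0.34 = 20.06
  Discussion 57 × 0.1 = 5.7
  Reflections 49 × 0.15 = 7.35
  Term paper 72 × 0.07 = 5.04
  Participation 53 × 0.08 = 4.24
  Lab reports 41 × 0.11 = 4.51
  Final exam 67 × 0.15 = 10.05
Sum = 56.95
Because the Lab reports minimum was not met, the result is Unsatisfactory.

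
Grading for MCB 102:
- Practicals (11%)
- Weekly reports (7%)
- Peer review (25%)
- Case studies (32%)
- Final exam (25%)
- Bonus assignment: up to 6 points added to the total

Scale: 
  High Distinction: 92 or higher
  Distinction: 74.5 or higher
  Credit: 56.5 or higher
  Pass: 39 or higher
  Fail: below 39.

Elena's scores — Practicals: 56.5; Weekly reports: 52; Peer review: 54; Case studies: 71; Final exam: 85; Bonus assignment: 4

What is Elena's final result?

Credit

Weighted total:
  Practicals 56.5 × 0.11 = 6.215
  Weekly reports 52 × 0.07 = 3.64
  Peer review 54 × 0.25 = 13.5
  Case studies 71 × 0.32 = 22.72
  Final exam 85 × 0.25 = 21.25
Sum = 67.325
Bonus assignment: 67.325 + 4 = 71.325
71.325 is ≥ 56.5 and < 74.5 → Credit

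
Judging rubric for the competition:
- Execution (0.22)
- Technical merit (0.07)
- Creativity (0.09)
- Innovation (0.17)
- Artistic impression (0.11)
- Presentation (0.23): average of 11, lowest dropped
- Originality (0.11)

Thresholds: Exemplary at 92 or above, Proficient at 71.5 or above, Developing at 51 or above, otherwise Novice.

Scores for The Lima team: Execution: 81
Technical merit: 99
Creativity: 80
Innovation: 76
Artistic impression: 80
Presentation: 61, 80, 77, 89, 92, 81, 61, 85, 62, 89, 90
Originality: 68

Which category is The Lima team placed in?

Presentation: drop 61 → average of remaining 10 = 806/10 = 80.6
Weighted total:
  Execution 81 × 0.22 = 17.82
  Technical merit 99 × 0.07 = 6.93
  Creativity 80 × 0.09 = 7.2
  Innovation 76 × 0.17 = 12.92
  Artistic impression 80 × 0.11 = 8.8
  Presentation 80.6 × 0.23 = 18.538
  Originality 68 × 0.11 = 7.48
Sum = 79.688
79.688 is ≥ 71.5 and < 92 → Proficient

Proficient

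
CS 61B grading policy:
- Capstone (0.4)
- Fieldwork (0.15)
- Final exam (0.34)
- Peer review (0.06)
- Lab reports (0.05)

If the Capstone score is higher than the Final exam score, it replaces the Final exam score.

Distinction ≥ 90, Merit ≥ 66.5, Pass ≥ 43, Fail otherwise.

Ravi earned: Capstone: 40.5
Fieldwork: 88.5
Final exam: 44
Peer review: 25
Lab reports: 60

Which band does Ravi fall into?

Capstone (40.5) ≤ Final exam (44), so Final exam stays at 44.
Weighted total:
  Capstone 40.5 × 0.4 = 16.2
  Fieldwork 88.5 × 0.15 = 13.275
  Final exam 44 × 0.34 = 14.96
  Peer review 25 × 0.06 = 1.5
  Lab reports 60 × 0.05 = 3
Sum = 48.935
48.935 is ≥ 43 and < 66.5 → Pass

Pass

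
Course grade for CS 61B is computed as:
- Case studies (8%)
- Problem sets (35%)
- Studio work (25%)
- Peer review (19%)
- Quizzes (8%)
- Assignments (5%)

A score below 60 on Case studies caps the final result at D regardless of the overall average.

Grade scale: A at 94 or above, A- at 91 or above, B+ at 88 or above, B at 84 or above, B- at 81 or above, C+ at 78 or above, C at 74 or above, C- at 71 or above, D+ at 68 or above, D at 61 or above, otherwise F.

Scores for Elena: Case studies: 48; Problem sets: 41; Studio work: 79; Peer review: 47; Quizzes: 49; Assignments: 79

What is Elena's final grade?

Case studies score 48 < 60: minimum not met.
Weighted total:
  Case studies 48 × 0.08 = 3.84
  Problem sets 41 × 0.35 = 14.35
  Studio work 79 × 0.25 = 19.75
  Peer review 47 × 0.19 = 8.93
  Quizzes 49 × 0.08 = 3.92
  Assignments 79 × 0.05 = 3.95
Sum = 54.74
54.74 would be F; cap at D applies → F.

F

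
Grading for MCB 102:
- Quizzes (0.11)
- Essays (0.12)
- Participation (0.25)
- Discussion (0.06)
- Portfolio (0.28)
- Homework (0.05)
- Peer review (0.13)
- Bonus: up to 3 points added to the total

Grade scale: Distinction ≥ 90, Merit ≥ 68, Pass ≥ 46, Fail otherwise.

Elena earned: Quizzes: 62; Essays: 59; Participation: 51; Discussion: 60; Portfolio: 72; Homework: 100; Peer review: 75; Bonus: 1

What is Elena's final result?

Pass

Weighted total:
  Quizzes 62 × 0.11 = 6.82
  Essays 59 × 0.12 = 7.08
  Participation 51 × 0.25 = 12.75
  Discussion 60 × 0.06 = 3.6
  Portfolio 72 × 0.28 = 20.16
  Homework 100 × 0.05 = 5
  Peer review 75 × 0.13 = 9.75
Sum = 65.16
Bonus: 65.16 + 1 = 66.16
66.16 is ≥ 46 and < 68 → Pass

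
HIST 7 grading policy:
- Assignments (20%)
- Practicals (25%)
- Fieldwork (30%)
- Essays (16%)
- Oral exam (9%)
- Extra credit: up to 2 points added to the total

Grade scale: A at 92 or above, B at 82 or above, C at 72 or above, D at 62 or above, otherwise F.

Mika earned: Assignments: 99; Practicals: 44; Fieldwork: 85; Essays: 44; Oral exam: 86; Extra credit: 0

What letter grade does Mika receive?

D

Weighted total:
  Assignments 99 × 0.2 = 19.8
  Practicals 44 × 0.25 = 11
  Fieldwork 85 × 0.3 = 25.5
  Essays 44 × 0.16 = 7.04
  Oral exam 86 × 0.09 = 7.74
Sum = 71.08
Extra credit: 71.08 + 0 = 71.08
71.08 is ≥ 62 and < 72 → D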